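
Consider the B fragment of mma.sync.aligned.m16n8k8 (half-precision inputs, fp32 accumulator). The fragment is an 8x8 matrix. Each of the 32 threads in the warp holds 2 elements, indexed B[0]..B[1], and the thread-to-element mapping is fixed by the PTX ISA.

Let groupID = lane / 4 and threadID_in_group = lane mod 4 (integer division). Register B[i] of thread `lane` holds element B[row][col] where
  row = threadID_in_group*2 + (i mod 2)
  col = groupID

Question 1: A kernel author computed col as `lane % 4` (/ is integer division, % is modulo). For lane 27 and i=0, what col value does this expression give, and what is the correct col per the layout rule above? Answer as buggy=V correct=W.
`lane % 4`[27,0]->3
lane 27: g=6 (27/4), t=3 (27%4)
i=0: r=3*2+0=6, c=g=6
col: 3 vs 6

buggy=3 correct=6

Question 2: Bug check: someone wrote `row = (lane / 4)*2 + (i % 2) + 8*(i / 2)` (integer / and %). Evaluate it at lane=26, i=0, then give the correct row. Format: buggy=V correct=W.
`(lane / 4)*2 + (i % 2) + 8*(i / 2)`[26,0]→12
lane 26: G=6 (26/4), T=2 (26%4)
i=0: r=2*2+0=4, c=G=6
row: 12 vs 4

buggy=12 correct=4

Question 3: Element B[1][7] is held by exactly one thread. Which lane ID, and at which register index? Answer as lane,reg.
28,1

c=7⇒gr=7  r=1⇒th=0,odd=1
L=7*4+0=28  i=1=1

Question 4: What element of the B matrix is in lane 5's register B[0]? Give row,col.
2,1

lane 5: G=1 (5/4), T=1 (5%4)
i=0: r=1*2+0=2, c=G=1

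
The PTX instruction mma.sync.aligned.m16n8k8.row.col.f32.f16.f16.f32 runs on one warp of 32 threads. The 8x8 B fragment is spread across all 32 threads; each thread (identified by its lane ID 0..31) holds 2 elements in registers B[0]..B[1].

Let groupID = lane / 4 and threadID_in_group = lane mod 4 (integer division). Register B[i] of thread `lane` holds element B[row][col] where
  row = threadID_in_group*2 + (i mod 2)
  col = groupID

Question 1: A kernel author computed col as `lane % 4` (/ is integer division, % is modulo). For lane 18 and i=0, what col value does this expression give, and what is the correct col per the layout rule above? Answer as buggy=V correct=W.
buggy=2 correct=4

`lane % 4`[18,0]->2
L=18->gid=18>>2=4, tid=18&3=2
[0]->row 2·2+0=4  col gid=4
col: 2 vs 4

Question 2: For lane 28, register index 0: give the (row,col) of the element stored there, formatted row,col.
L=28=>grp=28>>2=7, tig=28&3=0
[0]=>row 0·2+0=0  col grp=7

0,7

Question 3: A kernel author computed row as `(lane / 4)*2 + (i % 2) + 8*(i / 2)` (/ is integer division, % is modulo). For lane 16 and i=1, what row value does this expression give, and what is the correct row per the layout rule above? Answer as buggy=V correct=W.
buggy=9 correct=1

`(lane / 4)*2 + (i % 2) + 8*(i / 2)`[16,1]⇒9
16: gr=4,th=0
[1] (0*2+1,4) = (1,4)
row: 9 vs 1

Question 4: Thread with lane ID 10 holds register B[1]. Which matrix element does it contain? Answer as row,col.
L=10⇒gr=10>>2=2, th=10&3=2
[1]⇒row 2·2+1=5  col gr=2

5,2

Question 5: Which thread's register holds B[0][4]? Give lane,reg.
16,0

c=4->g=4  r=0->t=0,b0=0
L=4*4+0=16  i=0=0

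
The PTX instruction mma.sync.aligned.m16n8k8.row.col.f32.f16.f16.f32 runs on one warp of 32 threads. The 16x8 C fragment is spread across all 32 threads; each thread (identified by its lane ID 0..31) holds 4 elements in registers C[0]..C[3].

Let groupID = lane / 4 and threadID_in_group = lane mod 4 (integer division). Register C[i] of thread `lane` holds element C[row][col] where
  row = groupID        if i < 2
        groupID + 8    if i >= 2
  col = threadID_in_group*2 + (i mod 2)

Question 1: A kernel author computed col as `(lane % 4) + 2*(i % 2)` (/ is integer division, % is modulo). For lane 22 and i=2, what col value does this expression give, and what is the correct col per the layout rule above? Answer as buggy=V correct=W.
`(lane % 4) + 2*(i % 2)`[22,2]->2
lane 22->22/4=5, 22 mod 4=2
i=2  r:5+8->13  c:2·2+0->4
col: 2 vs 4

buggy=2 correct=4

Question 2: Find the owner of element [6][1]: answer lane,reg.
24,1

r: 6->gid=6,r8=0  c: 1->tid=0,i&1=1
L=6*4+0=24  i=0*2+1=1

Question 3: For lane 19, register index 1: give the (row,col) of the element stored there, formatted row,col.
4,7

lane 19: G=4 (19/4), T=3 (19%4)
i=1: r=4+0=4, c=3*2+1=7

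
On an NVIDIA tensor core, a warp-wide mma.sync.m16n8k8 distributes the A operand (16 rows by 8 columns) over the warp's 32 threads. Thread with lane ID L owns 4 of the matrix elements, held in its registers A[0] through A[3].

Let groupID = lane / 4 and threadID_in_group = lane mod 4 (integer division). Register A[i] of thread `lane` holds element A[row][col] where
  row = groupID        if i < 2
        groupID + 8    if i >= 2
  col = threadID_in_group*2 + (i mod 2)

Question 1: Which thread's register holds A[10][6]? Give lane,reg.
11,2

r=10⇒gr=2,Rb=1  c=6⇒th=3,odd=0
L=2*4+3=11  i=1*2+0=2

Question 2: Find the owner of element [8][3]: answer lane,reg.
1,3

r: 8->gid=0,r8=1  c: 3->tid=1,i&1=1
L=0*4+1=1  i=1*2+1=3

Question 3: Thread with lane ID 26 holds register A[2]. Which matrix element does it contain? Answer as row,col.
26: gid=6,tid=2
[2] (6+8,2*2+0) = (14,4)

14,4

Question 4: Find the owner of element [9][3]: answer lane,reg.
5,3

r: 9->gid=1,r8=1  c: 3->tid=1,i&1=1
L=1*4+1=5  i=1*2+1=3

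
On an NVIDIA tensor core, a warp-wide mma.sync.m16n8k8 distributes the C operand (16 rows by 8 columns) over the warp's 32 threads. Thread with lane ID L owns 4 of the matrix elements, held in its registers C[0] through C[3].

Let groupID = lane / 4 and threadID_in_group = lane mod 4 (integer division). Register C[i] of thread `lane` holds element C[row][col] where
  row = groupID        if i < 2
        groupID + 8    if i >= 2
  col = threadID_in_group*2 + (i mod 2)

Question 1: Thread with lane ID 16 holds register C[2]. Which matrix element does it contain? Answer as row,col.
lane 16: gr=4 (16/4), th=0 (16%4)
i=2: r=4+8=12, c=0*2+0=0

12,0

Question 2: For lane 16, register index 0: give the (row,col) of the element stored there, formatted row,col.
4,0

L=16->gid=16>>2=4, tid=16&3=0
[0]->row 4+0=4  col 0·2+0=0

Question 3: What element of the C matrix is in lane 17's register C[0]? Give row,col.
4,2

lane 17->17/4=4, 17 mod 4=1
i=0  r:4+0->4  c:2·1+0->2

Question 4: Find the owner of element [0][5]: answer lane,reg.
2,1

r: 0->gid=0,r8=0  c: 5->tid=2,i&1=1
L=0*4+2=2  i=0*2+1=1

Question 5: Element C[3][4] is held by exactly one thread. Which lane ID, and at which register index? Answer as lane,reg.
14,0

r=3→G=3,rhi=0  c=4→T=2,p=0
L=3*4+2=14  i=0*2+0=0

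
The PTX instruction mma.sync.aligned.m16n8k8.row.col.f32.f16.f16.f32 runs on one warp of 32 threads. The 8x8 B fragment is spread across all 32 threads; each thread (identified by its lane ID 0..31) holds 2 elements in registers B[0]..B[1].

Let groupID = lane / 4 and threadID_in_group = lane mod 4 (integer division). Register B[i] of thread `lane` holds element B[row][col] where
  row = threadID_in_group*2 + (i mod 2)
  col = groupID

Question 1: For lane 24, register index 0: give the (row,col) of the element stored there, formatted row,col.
0,6

L=24=>grp=24>>2=6, tig=24&3=0
[0]=>row 0·2+0=0  col grp=6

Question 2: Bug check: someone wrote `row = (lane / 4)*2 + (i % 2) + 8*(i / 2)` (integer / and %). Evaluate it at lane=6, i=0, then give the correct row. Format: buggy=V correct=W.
buggy=2 correct=4

`(lane / 4)*2 + (i % 2) + 8*(i / 2)`[6,0]->2
6: gid=1,tid=2
[0] (2*2+0,1) = (4,1)
row: 2 vs 4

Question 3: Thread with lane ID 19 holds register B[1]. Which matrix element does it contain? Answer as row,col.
19: g=4,t=3
[1] (3*2+1,4) = (7,4)

7,4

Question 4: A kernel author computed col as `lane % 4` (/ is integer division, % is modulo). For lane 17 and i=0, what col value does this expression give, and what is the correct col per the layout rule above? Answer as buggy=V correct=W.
`lane % 4`[17,0]=>1
17: grp=4,tig=1
[0] (1*2+0,4) = (2,4)
col: 1 vs 4

buggy=1 correct=4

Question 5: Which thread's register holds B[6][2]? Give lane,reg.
c=2⇒gr=2  r=6⇒th=3,odd=0
L=2*4+3=11  i=0=0

11,0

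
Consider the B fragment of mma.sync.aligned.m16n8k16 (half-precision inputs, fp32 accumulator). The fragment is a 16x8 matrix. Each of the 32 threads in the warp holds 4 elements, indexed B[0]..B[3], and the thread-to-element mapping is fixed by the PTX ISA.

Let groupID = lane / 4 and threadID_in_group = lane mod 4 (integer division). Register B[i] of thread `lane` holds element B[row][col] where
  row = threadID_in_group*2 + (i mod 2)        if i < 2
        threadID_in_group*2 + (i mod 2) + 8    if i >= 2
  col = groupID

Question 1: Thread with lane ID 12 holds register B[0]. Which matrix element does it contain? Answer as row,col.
L=12->g=12>>2=3, t=12&3=0
[0]->row 0·2+0+0=0  col g=3

0,3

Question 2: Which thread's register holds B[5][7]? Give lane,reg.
c: 7->gid=7  r: 5->r8=0,tid=2,i&1=1
L=7*4+2=30  i=0*2+1=1

30,1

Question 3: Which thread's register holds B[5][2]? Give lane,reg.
10,1

c=2→G=2  r=5→rhi=0,T=2,p=1
L=2*4+2=10  i=0*2+1=1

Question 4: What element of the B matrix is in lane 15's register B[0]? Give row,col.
lane 15: grp=3 (15/4), tig=3 (15%4)
i=0: r=3*2+0+0=6, c=grp=3

6,3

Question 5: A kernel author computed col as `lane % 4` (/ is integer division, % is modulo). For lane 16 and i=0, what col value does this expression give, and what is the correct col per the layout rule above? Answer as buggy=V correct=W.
buggy=0 correct=4

`lane % 4`[16,0]->0
lane 16->16/4=4, 16 mod 4=0
i=0  r:2·0+0+0->0  c:4
col: 0 vs 4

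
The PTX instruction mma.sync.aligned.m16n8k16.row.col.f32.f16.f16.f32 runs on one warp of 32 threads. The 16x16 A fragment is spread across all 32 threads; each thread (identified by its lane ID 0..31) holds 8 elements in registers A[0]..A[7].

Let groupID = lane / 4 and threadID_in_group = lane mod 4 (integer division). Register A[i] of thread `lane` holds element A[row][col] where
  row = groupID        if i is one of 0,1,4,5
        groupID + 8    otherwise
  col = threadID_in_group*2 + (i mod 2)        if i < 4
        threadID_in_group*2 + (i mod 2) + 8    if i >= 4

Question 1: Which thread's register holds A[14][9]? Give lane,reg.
r=14->g=6,rb=1  c=9->cb=1,t=0,b0=1
L=6*4+0=24  i=1*4+1*2+1=7

24,7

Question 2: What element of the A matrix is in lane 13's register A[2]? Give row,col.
11,2

13: g=3,t=1
[2] (3+8,1*2+0+0) = (11,2)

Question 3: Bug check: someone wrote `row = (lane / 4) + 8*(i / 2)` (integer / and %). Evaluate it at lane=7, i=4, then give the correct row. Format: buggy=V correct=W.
buggy=17 correct=1

`(lane / 4) + 8*(i / 2)`[7,4]→17
L=7→G=7>>2=1, T=7&3=3
[4]→row 1+0=1  col 3·2+0+8=14
row: 17 vs 1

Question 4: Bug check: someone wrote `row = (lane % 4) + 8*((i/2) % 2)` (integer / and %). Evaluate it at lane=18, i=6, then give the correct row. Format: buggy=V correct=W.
buggy=10 correct=12

`(lane % 4) + 8*((i/2) % 2)`[18,6]->10
18: g=4,t=2
[6] (4+8,2*2+0+8) = (12,12)
row: 10 vs 12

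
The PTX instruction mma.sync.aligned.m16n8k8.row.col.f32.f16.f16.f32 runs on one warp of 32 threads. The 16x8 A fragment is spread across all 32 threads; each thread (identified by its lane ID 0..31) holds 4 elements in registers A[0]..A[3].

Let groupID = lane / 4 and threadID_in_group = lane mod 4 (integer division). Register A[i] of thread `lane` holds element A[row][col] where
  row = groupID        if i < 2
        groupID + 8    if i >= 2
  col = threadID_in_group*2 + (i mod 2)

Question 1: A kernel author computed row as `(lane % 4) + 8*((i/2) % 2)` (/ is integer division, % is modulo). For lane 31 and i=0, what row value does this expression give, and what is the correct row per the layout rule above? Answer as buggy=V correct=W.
buggy=3 correct=7

`(lane % 4) + 8*((i/2) % 2)`[31,0]->3
31: gid=7,tid=3
[0] (7+0,3*2+0) = (7,6)
row: 3 vs 7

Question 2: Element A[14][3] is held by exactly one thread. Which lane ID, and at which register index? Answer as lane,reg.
r: 14->gid=6,r8=1  c: 3->tid=1,i&1=1
L=6*4+1=25  i=1*2+1=3

25,3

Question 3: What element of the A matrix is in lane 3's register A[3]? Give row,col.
8,7

3: gr=0,th=3
[3] (0+8,3*2+1) = (8,7)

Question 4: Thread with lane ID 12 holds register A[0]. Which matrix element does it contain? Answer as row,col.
3,0

lane 12: grp=3 (12/4), tig=0 (12%4)
i=0: r=3+0=3, c=0*2+0=0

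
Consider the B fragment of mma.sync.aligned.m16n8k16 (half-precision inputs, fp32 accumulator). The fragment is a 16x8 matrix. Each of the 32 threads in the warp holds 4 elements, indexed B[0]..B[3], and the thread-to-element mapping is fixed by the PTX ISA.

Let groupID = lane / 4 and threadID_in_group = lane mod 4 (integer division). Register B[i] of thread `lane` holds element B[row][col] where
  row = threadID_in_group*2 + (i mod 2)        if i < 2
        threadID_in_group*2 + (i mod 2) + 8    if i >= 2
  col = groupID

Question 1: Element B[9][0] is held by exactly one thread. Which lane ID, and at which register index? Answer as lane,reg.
c:0=>grp=0  r:9=>rB=1,tig=0,lo=1
L=0*4+0=0  i=1*2+1=3

0,3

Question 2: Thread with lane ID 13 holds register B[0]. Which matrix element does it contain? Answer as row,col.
2,3

lane 13: g=3 (13/4), t=1 (13%4)
i=0: r=1*2+0+0=2, c=g=3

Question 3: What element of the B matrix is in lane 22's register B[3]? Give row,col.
lane 22->22/4=5, 22 mod 4=2
i=3  r:2·2+1+8->13  c:5

13,5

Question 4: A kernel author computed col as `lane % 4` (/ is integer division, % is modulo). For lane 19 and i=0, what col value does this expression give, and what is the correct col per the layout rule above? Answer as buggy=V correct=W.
buggy=3 correct=4

`lane % 4`[19,0]⇒3
lane 19⇒19/4=4, 19 mod 4=3
i=0  r:2·3+0+0⇒6  c:4
col: 3 vs 4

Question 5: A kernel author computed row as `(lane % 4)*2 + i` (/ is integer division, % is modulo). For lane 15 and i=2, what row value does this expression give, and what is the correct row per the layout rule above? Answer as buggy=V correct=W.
buggy=8 correct=14

`(lane % 4)*2 + i`[15,2]=>8
L=15=>grp=15>>2=3, tig=15&3=3
[2]=>row 3·2+0+8=14  col grp=3
row: 8 vs 14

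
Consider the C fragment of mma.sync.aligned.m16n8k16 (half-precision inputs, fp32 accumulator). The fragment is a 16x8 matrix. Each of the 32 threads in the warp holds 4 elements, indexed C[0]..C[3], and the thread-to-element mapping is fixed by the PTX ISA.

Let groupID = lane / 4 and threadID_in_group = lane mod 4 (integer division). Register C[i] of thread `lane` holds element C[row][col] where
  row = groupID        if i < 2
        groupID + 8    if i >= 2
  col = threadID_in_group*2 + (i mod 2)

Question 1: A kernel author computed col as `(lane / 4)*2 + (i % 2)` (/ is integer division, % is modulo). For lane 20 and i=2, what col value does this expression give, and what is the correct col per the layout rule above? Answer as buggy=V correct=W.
`(lane / 4)*2 + (i % 2)`[20,2]⇒10
L=20⇒gr=20>>2=5, th=20&3=0
[2]⇒row 5+8=13  col 0·2+0=0
col: 10 vs 0

buggy=10 correct=0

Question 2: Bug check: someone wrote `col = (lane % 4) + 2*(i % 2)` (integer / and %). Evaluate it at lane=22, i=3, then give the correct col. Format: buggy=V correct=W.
buggy=4 correct=5

`(lane % 4) + 2*(i % 2)`[22,3]->4
L=22->gid=22>>2=5, tid=22&3=2
[3]->row 5+8=13  col 2·2+1=5
col: 4 vs 5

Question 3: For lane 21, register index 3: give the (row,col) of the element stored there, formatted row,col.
21: grp=5,tig=1
[3] (5+8,1*2+1) = (13,3)

13,3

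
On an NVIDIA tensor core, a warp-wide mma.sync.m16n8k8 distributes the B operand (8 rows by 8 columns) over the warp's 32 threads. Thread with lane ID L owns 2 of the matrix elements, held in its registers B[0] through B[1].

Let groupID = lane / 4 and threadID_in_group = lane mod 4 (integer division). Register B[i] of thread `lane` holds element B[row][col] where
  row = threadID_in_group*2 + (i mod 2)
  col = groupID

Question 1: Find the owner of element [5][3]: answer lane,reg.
14,1

c=3→G=3  r=5→T=2,p=1
L=3*4+2=14  i=1=1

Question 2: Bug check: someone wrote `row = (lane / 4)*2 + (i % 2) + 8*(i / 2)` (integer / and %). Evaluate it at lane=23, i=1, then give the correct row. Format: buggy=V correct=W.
buggy=11 correct=7

`(lane / 4)*2 + (i % 2) + 8*(i / 2)`[23,1]->11
lane 23->23/4=5, 23 mod 4=3
i=1  r:2·3+1->7  c:5
row: 11 vs 7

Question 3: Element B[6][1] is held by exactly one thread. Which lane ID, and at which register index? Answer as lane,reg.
7,0

c=1→G=1  r=6→T=3,p=0
L=1*4+3=7  i=0=0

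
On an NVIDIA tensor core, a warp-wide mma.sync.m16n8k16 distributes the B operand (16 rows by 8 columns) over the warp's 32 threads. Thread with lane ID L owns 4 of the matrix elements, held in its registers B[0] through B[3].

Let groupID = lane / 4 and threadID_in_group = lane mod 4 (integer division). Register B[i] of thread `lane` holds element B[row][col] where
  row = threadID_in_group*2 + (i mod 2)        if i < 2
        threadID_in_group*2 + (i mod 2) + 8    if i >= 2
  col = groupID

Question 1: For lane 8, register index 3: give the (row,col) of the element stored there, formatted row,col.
8: g=2,t=0
[3] (0*2+1+8,2) = (9,2)

9,2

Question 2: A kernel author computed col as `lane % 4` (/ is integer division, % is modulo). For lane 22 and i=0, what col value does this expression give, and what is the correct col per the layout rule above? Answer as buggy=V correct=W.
`lane % 4`[22,0]→2
lane 22: G=5 (22/4), T=2 (22%4)
i=0: r=2*2+0+0=4, c=G=5
col: 2 vs 5

buggy=2 correct=5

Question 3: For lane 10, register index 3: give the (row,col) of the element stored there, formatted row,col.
lane 10→10/4=2, 10 mod 4=2
i=3  r:2·2+1+8→13  c:2

13,2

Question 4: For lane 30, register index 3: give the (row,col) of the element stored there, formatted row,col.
L=30->gid=30>>2=7, tid=30&3=2
[3]->row 2·2+1+8=13  col gid=7

13,7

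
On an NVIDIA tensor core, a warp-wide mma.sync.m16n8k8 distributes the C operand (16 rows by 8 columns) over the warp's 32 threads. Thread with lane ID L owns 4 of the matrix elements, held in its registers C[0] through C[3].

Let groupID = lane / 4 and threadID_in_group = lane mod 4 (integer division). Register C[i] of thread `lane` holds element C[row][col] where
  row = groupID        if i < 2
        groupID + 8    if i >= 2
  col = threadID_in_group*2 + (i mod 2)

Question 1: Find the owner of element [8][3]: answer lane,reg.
r=8⇒gr=0,Rb=1  c=3⇒th=1,odd=1
L=0*4+1=1  i=1*2+1=3

1,3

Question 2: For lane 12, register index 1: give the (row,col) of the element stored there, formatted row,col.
3,1

lane 12: G=3 (12/4), T=0 (12%4)
i=1: r=3+0=3, c=0*2+1=1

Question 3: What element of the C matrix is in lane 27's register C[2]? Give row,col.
14,6

27: g=6,t=3
[2] (6+8,3*2+0) = (14,6)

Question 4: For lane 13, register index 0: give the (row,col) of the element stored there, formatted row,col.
3,2

lane 13: G=3 (13/4), T=1 (13%4)
i=0: r=3+0=3, c=1*2+0=2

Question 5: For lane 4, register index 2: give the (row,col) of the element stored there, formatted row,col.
lane 4: g=1 (4/4), t=0 (4%4)
i=2: r=1+8=9, c=0*2+0=0

9,0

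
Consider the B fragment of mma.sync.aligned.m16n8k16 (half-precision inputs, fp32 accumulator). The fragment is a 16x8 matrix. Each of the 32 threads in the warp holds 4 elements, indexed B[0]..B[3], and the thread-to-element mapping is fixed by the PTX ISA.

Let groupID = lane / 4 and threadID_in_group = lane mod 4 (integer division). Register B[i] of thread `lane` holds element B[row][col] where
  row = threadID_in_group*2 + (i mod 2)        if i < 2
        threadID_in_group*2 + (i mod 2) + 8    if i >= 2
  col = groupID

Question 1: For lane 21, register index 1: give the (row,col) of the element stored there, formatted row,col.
lane 21: gr=5 (21/4), th=1 (21%4)
i=1: r=1*2+1+0=3, c=gr=5

3,5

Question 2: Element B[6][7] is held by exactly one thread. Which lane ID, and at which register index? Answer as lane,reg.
c=7⇒gr=7  r=6⇒Rb=0,th=3,odd=0
L=7*4+3=31  i=0*2+0=0

31,0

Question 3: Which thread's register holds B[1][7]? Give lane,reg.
c=7->g=7  r=1->rb=0,t=0,b0=1
L=7*4+0=28  i=0*2+1=1

28,1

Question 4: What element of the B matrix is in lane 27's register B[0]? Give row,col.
27: grp=6,tig=3
[0] (3*2+0+0,6) = (6,6)

6,6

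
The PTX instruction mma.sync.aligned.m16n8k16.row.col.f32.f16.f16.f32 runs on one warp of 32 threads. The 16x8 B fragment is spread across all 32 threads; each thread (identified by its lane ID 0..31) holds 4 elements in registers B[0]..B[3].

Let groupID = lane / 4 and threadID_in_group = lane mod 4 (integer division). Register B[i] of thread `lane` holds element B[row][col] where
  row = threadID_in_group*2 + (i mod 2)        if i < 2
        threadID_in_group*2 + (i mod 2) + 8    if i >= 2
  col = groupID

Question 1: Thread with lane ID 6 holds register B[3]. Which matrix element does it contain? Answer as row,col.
13,1

L=6=>grp=6>>2=1, tig=6&3=2
[3]=>row 2·2+1+8=13  col grp=1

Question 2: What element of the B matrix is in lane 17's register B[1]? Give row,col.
3,4

lane 17⇒17/4=4, 17 mod 4=1
i=1  r:2·1+1+0⇒3  c:4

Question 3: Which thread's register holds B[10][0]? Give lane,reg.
1,2

c=0→G=0  r=10→rhi=1,T=1,p=0
L=0*4+1=1  i=1*2+0=2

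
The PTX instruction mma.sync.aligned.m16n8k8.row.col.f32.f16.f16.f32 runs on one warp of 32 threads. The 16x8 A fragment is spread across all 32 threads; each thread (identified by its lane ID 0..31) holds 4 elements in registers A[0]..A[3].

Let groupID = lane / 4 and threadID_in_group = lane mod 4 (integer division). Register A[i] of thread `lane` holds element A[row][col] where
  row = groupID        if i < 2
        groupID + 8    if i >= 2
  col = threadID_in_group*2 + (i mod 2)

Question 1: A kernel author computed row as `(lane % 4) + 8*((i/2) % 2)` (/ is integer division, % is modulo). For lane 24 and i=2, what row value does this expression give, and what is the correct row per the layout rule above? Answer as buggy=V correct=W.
buggy=8 correct=14

`(lane % 4) + 8*((i/2) % 2)`[24,2]⇒8
L=24⇒gr=24>>2=6, th=24&3=0
[2]⇒row 6+8=14  col 0·2+0=0
row: 8 vs 14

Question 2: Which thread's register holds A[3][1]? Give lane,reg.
r:3=>grp=3,rB=0  c:1=>tig=0,lo=1
L=3*4+0=12  i=0*2+1=1

12,1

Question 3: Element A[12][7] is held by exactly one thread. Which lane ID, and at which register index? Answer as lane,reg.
19,3

r:12=>grp=4,rB=1  c:7=>tig=3,lo=1
L=4*4+3=19  i=1*2+1=3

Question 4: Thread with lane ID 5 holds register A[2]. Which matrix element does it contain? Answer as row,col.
lane 5->5/4=1, 5 mod 4=1
i=2  r:1+8->9  c:2·1+0->2

9,2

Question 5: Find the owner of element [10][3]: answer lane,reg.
r=10→G=2,rhi=1  c=3→T=1,p=1
L=2*4+1=9  i=1*2+1=3

9,3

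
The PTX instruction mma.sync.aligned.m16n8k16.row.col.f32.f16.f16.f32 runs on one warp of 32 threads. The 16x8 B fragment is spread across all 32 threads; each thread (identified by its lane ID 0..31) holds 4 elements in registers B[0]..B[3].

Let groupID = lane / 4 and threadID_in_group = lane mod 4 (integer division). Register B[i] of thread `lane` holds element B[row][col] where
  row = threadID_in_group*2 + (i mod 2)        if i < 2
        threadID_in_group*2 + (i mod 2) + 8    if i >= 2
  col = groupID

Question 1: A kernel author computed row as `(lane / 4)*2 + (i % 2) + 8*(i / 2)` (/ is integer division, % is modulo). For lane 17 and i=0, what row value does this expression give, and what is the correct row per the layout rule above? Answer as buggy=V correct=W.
`(lane / 4)*2 + (i % 2) + 8*(i / 2)`[17,0]⇒8
lane 17: gr=4 (17/4), th=1 (17%4)
i=0: r=1*2+0+0=2, c=gr=4
row: 8 vs 2

buggy=8 correct=2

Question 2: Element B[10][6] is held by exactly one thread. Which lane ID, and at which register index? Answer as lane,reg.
c: 6->gid=6  r: 10->r8=1,tid=1,i&1=0
L=6*4+1=25  i=1*2+0=2

25,2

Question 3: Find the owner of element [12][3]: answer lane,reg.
c=3->g=3  r=12->rb=1,t=2,b0=0
L=3*4+2=14  i=1*2+0=2

14,2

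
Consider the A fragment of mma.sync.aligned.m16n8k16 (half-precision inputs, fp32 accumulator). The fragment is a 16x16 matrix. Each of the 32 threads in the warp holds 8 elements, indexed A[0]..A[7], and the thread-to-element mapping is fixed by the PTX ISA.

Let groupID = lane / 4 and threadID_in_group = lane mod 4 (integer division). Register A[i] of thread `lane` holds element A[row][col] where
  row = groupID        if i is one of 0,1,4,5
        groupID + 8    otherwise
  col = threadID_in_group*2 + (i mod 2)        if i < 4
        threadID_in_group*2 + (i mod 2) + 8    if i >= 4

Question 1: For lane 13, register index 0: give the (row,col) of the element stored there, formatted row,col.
lane 13: grp=3 (13/4), tig=1 (13%4)
i=0: r=3+0=3, c=1*2+0+0=2

3,2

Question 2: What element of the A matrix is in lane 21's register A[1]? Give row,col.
L=21=>grp=21>>2=5, tig=21&3=1
[1]=>row 5+0=5  col 1·2+1+0=3

5,3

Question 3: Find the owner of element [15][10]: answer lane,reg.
29,6

r=15->g=7,rb=1  c=10->cb=1,t=1,b0=0
L=7*4+1=29  i=1*4+1*2+0=6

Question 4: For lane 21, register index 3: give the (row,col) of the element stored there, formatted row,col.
13,3

lane 21: gr=5 (21/4), th=1 (21%4)
i=3: r=5+8=13, c=1*2+1+0=3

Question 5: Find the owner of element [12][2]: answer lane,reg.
17,2

r=12→G=4,rhi=1  c=2→chi=0,T=1,p=0
L=4*4+1=17  i=0*4+1*2+0=2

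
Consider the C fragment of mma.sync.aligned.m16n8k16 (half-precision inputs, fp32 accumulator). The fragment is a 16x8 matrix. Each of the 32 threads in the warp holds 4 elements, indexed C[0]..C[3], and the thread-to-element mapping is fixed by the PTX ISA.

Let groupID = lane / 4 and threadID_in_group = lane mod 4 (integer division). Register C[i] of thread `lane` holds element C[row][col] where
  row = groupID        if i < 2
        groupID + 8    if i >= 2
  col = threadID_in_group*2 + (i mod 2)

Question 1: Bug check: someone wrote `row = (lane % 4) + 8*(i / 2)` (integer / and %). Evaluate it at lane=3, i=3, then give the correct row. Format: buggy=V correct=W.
`(lane % 4) + 8*(i / 2)`[3,3]->11
lane 3: gid=0 (3/4), tid=3 (3%4)
i=3: r=0+8=8, c=3*2+1=7
row: 11 vs 8

buggy=11 correct=8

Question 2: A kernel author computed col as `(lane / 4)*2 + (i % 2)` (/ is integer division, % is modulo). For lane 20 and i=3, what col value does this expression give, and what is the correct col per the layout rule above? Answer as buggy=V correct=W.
buggy=11 correct=1

`(lane / 4)*2 + (i % 2)`[20,3]->11
lane 20: gid=5 (20/4), tid=0 (20%4)
i=3: r=5+8=13, c=0*2+1=1
col: 11 vs 1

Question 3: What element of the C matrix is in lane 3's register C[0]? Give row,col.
0,6

lane 3: G=0 (3/4), T=3 (3%4)
i=0: r=0+0=0, c=3*2+0=6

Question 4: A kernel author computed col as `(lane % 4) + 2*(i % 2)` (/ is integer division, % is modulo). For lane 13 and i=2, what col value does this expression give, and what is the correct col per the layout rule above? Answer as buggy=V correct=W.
buggy=1 correct=2

`(lane % 4) + 2*(i % 2)`[13,2]=>1
13: grp=3,tig=1
[2] (3+8,1*2+0) = (11,2)
col: 1 vs 2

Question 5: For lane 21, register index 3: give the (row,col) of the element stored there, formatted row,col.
21: grp=5,tig=1
[3] (5+8,1*2+1) = (13,3)

13,3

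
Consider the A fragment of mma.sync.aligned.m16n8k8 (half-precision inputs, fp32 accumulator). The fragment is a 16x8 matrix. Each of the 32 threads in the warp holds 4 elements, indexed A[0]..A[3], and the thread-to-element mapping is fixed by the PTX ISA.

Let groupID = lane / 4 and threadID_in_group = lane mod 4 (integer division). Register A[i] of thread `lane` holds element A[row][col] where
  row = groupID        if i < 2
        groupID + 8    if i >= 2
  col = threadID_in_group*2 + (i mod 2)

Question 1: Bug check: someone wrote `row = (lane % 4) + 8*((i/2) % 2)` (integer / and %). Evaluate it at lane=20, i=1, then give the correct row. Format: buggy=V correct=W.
`(lane % 4) + 8*((i/2) % 2)`[20,1]=>0
lane 20=>20/4=5, 20 mod 4=0
i=1  r:5+0=>5  c:2·0+1=>1
row: 0 vs 5

buggy=0 correct=5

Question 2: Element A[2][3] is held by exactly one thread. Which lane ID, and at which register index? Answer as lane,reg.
r=2->g=2,rb=0  c=3->t=1,b0=1
L=2*4+1=9  i=0*2+1=1

9,1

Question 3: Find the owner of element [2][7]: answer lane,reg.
11,1

r=2⇒gr=2,Rb=0  c=7⇒th=3,odd=1
L=2*4+3=11  i=0*2+1=1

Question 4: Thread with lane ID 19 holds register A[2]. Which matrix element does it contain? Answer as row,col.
19: g=4,t=3
[2] (4+8,3*2+0) = (12,6)

12,6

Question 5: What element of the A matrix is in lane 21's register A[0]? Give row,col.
L=21=>grp=21>>2=5, tig=21&3=1
[0]=>row 5+0=5  col 1·2+0=2

5,2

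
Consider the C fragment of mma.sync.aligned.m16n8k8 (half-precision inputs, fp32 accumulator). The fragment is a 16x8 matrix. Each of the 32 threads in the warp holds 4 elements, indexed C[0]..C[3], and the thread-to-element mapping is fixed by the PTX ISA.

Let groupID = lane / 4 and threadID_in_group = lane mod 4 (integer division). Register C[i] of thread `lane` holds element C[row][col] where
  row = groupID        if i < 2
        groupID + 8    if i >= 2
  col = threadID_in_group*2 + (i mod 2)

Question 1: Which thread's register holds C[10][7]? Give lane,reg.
r=10⇒gr=2,Rb=1  c=7⇒th=3,odd=1
L=2*4+3=11  i=1*2+1=3

11,3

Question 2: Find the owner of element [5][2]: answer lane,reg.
21,0

r=5⇒gr=5,Rb=0  c=2⇒th=1,odd=0
L=5*4+1=21  i=0*2+0=0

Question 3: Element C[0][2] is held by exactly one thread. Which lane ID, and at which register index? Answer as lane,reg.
1,0

r:0=>grp=0,rB=0  c:2=>tig=1,lo=0
L=0*4+1=1  i=0*2+0=0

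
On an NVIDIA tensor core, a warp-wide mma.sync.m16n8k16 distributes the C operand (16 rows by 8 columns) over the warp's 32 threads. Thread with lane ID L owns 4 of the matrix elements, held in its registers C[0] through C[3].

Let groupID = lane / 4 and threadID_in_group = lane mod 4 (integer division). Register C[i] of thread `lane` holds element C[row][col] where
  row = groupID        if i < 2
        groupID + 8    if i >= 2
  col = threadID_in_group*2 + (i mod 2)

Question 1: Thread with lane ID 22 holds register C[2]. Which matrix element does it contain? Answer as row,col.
13,4

lane 22⇒22/4=5, 22 mod 4=2
i=2  r:5+8⇒13  c:2·2+0⇒4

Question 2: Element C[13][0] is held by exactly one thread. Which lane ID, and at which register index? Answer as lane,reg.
r:13=>grp=5,rB=1  c:0=>tig=0,lo=0
L=5*4+0=20  i=1*2+0=2

20,2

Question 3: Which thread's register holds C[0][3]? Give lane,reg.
1,1

r=0->g=0,rb=0  c=3->t=1,b0=1
L=0*4+1=1  i=0*2+1=1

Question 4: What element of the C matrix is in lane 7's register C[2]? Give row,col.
lane 7: grp=1 (7/4), tig=3 (7%4)
i=2: r=1+8=9, c=3*2+0=6

9,6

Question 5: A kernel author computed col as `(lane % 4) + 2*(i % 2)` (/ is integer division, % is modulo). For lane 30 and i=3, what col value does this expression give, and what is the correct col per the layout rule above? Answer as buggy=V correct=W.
buggy=4 correct=5

`(lane % 4) + 2*(i % 2)`[30,3]->4
lane 30: g=7 (30/4), t=2 (30%4)
i=3: r=7+8=15, c=2*2+1=5
col: 4 vs 5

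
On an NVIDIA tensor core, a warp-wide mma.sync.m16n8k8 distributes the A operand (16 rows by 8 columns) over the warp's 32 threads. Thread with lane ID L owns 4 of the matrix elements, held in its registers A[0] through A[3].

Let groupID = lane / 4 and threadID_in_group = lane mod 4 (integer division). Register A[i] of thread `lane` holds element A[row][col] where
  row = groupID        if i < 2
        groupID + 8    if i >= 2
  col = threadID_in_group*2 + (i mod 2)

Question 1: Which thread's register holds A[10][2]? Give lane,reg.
r=10->g=2,rb=1  c=2->t=1,b0=0
L=2*4+1=9  i=1*2+0=2

9,2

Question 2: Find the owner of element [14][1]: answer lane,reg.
24,3

r:14=>grp=6,rB=1  c:1=>tig=0,lo=1
L=6*4+0=24  i=1*2+1=3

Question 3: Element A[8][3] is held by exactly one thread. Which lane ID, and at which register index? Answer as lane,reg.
r:8=>grp=0,rB=1  c:3=>tig=1,lo=1
L=0*4+1=1  i=1*2+1=3

1,3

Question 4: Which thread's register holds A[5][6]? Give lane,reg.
23,0

r=5⇒gr=5,Rb=0  c=6⇒th=3,odd=0
L=5*4+3=23  i=0*2+0=0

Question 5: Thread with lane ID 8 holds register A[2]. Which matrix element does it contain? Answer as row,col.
10,0

L=8=>grp=8>>2=2, tig=8&3=0
[2]=>row 2+8=10  col 0·2+0=0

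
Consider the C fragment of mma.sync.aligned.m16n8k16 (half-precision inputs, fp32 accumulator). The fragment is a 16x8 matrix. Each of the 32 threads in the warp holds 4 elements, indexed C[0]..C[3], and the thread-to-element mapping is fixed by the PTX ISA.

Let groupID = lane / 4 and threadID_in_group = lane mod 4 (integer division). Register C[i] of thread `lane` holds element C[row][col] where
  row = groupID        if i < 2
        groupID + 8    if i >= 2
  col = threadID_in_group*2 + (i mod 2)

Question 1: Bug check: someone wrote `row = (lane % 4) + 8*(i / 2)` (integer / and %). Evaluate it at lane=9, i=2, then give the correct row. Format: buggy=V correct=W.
buggy=9 correct=10

`(lane % 4) + 8*(i / 2)`[9,2]=>9
9: grp=2,tig=1
[2] (2+8,1*2+0) = (10,2)
row: 9 vs 10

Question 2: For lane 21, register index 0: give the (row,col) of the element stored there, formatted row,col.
5,2

lane 21: gid=5 (21/4), tid=1 (21%4)
i=0: r=5+0=5, c=1*2+0=2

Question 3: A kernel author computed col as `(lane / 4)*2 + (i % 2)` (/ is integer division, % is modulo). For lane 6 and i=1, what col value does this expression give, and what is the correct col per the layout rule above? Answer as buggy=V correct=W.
buggy=3 correct=5

`(lane / 4)*2 + (i % 2)`[6,1]→3
L=6→G=6>>2=1, T=6&3=2
[1]→row 1+0=1  col 2·2+1=5
col: 3 vs 5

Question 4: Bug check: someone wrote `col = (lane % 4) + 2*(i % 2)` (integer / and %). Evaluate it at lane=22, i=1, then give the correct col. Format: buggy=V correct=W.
`(lane % 4) + 2*(i % 2)`[22,1]->4
L=22->g=22>>2=5, t=22&3=2
[1]->row 5+0=5  col 2·2+1=5
col: 4 vs 5

buggy=4 correct=5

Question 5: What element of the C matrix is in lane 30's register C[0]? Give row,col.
lane 30: gr=7 (30/4), th=2 (30%4)
i=0: r=7+0=7, c=2*2+0=4

7,4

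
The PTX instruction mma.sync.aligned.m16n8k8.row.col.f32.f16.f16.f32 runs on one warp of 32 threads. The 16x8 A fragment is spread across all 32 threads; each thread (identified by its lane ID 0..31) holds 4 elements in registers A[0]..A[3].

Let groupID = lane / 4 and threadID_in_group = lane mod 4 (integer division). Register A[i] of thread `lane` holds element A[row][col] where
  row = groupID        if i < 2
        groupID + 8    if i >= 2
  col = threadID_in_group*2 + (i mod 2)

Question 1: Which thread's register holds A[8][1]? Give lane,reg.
r=8⇒gr=0,Rb=1  c=1⇒th=0,odd=1
L=0*4+0=0  i=1*2+1=3

0,3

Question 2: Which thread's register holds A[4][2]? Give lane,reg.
17,0

r:4=>grp=4,rB=0  c:2=>tig=1,lo=0
L=4*4+1=17  i=0*2+0=0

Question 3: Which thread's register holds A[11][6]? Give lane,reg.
15,2

r: 11->gid=3,r8=1  c: 6->tid=3,i&1=0
L=3*4+3=15  i=1*2+0=2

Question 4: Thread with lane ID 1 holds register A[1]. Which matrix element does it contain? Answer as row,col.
lane 1->1/4=0, 1 mod 4=1
i=1  r:0+0->0  c:2·1+1->3

0,3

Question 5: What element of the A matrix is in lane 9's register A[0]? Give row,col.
2,2

L=9⇒gr=9>>2=2, th=9&3=1
[0]⇒row 2+0=2  col 1·2+0=2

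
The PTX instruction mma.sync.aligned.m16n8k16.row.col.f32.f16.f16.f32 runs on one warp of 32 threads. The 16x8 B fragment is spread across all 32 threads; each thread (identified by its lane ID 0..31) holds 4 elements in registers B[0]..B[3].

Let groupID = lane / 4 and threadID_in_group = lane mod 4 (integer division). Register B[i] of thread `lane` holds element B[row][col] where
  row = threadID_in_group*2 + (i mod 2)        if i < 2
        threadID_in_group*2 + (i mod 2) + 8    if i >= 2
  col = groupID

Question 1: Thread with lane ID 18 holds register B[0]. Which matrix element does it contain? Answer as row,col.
4,4

lane 18: G=4 (18/4), T=2 (18%4)
i=0: r=2*2+0+0=4, c=G=4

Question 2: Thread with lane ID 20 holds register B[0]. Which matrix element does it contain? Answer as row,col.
L=20->g=20>>2=5, t=20&3=0
[0]->row 0·2+0+0=0  col g=5

0,5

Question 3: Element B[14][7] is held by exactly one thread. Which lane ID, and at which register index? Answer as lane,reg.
31,2

c=7⇒gr=7  r=14⇒Rb=1,th=3,odd=0
L=7*4+3=31  i=1*2+0=2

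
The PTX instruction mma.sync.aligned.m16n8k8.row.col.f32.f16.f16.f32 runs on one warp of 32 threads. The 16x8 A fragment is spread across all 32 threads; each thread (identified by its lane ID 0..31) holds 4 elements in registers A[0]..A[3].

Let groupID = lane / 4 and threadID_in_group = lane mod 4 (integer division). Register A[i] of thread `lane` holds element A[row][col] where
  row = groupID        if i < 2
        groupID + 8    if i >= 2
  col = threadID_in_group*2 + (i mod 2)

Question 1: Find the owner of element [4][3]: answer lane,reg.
r=4->g=4,rb=0  c=3->t=1,b0=1
L=4*4+1=17  i=0*2+1=1

17,1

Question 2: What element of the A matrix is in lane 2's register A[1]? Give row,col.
2: grp=0,tig=2
[1] (0+0,2*2+1) = (0,5)

0,5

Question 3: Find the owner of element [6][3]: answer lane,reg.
25,1

r=6⇒gr=6,Rb=0  c=3⇒th=1,odd=1
L=6*4+1=25  i=0*2+1=1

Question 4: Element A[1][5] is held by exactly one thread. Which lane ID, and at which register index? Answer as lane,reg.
6,1

r: 1->gid=1,r8=0  c: 5->tid=2,i&1=1
L=1*4+2=6  i=0*2+1=1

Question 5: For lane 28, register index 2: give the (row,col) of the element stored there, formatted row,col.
15,0

lane 28⇒28/4=7, 28 mod 4=0
i=2  r:7+8⇒15  c:2·0+0⇒0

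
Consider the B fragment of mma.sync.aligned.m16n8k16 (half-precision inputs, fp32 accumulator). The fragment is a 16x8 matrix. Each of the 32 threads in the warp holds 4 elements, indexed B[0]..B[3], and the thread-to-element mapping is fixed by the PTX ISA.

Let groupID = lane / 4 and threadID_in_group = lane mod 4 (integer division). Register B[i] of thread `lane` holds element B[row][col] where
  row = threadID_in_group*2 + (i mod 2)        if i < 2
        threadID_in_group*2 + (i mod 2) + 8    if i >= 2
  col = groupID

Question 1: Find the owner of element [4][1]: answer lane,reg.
6,0

c=1⇒gr=1  r=4⇒Rb=0,th=2,odd=0
L=1*4+2=6  i=0*2+0=0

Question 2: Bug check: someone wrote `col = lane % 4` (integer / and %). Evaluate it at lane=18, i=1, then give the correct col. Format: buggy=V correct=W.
buggy=2 correct=4

`lane % 4`[18,1]->2
L=18->gid=18>>2=4, tid=18&3=2
[1]->row 2·2+1+0=5  col gid=4
col: 2 vs 4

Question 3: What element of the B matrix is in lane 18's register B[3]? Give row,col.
lane 18→18/4=4, 18 mod 4=2
i=3  r:2·2+1+8→13  c:4

13,4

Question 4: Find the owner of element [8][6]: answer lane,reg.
24,2

c:6=>grp=6  r:8=>rB=1,tig=0,lo=0
L=6*4+0=24  i=1*2+0=2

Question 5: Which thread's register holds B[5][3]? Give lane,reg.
c=3->g=3  r=5->rb=0,t=2,b0=1
L=3*4+2=14  i=0*2+1=1

14,1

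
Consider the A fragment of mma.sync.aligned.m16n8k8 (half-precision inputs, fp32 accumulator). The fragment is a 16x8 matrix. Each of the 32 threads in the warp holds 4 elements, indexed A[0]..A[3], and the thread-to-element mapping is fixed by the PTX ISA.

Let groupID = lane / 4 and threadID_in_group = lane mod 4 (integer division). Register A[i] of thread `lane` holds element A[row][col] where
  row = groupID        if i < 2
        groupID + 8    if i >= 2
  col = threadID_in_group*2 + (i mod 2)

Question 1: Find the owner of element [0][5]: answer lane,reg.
2,1

r=0→G=0,rhi=0  c=5→T=2,p=1
L=0*4+2=2  i=0*2+1=1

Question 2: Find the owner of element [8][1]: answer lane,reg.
0,3

r:8=>grp=0,rB=1  c:1=>tig=0,lo=1
L=0*4+0=0  i=1*2+1=3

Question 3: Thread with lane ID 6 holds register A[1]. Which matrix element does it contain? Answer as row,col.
lane 6→6/4=1, 6 mod 4=2
i=1  r:1+0→1  c:2·2+1→5

1,5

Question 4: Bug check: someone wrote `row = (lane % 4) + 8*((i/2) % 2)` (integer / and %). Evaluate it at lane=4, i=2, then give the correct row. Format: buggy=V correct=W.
buggy=8 correct=9

`(lane % 4) + 8*((i/2) % 2)`[4,2]→8
lane 4: G=1 (4/4), T=0 (4%4)
i=2: r=1+8=9, c=0*2+0=0
row: 8 vs 9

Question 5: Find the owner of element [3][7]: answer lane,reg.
15,1

r=3→G=3,rhi=0  c=7→T=3,p=1
L=3*4+3=15  i=0*2+1=1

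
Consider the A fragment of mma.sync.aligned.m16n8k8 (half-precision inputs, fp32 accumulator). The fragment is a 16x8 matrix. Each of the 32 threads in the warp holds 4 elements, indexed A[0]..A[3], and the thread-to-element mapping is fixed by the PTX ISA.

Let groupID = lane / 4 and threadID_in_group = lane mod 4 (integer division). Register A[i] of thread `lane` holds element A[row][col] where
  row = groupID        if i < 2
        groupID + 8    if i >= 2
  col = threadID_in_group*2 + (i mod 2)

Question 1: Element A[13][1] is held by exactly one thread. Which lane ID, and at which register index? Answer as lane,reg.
r=13⇒gr=5,Rb=1  c=1⇒th=0,odd=1
L=5*4+0=20  i=1*2+1=3

20,3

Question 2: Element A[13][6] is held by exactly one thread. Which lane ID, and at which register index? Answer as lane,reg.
r:13=>grp=5,rB=1  c:6=>tig=3,lo=0
L=5*4+3=23  i=1*2+0=2

23,2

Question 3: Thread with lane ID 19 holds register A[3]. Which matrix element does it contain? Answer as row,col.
12,7

L=19->g=19>>2=4, t=19&3=3
[3]->row 4+8=12  col 3·2+1=7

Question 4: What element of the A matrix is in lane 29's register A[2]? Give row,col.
lane 29->29/4=7, 29 mod 4=1
i=2  r:7+8->15  c:2·1+0->2

15,2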